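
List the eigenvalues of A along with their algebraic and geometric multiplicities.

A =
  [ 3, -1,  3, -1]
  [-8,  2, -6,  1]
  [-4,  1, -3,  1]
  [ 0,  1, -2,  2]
λ = 1: alg = 4, geom = 2

Step 1 — factor the characteristic polynomial to read off the algebraic multiplicities:
  χ_A(x) = (x - 1)^4

Step 2 — compute geometric multiplicities via the rank-nullity identity g(λ) = n − rank(A − λI):
  rank(A − (1)·I) = 2, so dim ker(A − (1)·I) = n − 2 = 2

Summary:
  λ = 1: algebraic multiplicity = 4, geometric multiplicity = 2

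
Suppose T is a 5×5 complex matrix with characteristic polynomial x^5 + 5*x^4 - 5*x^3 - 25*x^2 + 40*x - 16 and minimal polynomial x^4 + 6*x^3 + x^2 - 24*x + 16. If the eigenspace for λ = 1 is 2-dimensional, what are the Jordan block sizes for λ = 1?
Block sizes for λ = 1: [2, 1]

Step 1 — from the characteristic polynomial, algebraic multiplicity of λ = 1 is 3. From dim ker(T − (1)·I) = 2, there are exactly 2 Jordan blocks for λ = 1.
Step 2 — from the minimal polynomial, the factor (x − 1)^2 tells us the largest block for λ = 1 has size 2.
Step 3 — with total size 3, 2 blocks, and largest block 2, the block sizes (in nonincreasing order) are [2, 1].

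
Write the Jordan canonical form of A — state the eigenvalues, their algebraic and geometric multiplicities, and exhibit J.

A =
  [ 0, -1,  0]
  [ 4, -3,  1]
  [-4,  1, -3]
J_3(-2)

The characteristic polynomial is
  det(x·I − A) = x^3 + 6*x^2 + 12*x + 8 = (x + 2)^3

Eigenvalues and multiplicities (the geometric multiplicity of λ is n − rank(A − λI), which equals the number of Jordan blocks for λ):
  λ = -2: algebraic multiplicity = 3, geometric multiplicity = 1

Determining the block sizes for each eigenvalue:
  λ = -2: one block (gm = 1), so the single block has size am = 3 → block sizes [3]

Assembling the blocks gives a Jordan form
J =
  [-2,  1,  0]
  [ 0, -2,  1]
  [ 0,  0, -2]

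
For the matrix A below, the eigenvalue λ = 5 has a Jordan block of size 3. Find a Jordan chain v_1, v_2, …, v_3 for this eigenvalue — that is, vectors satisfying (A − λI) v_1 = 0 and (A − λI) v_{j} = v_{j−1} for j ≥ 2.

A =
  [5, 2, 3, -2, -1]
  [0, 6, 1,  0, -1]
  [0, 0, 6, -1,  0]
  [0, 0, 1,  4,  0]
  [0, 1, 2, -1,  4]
A Jordan chain for λ = 5 of length 3:
v_1 = (1, 0, 0, 0, 0)ᵀ
v_2 = (2, 1, 0, 0, 1)ᵀ
v_3 = (0, 1, 0, 0, 0)ᵀ

Let N = A − (5)·I. We want v_3 with N^3 v_3 = 0 but N^2 v_3 ≠ 0; then v_{j-1} := N · v_j for j = 3, …, 2.

Pick v_3 = (0, 1, 0, 0, 0)ᵀ.
Then v_2 = N · v_3 = (2, 1, 0, 0, 1)ᵀ.
Then v_1 = N · v_2 = (1, 0, 0, 0, 0)ᵀ.

Sanity check: (A − (5)·I) v_1 = (0, 0, 0, 0, 0)ᵀ = 0. ✓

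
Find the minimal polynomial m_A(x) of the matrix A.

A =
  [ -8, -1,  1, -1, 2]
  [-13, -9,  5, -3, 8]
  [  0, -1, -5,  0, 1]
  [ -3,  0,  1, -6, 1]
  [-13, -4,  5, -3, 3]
x^3 + 15*x^2 + 75*x + 125

The characteristic polynomial is χ_A(x) = (x + 5)^5, so the eigenvalues are known. The minimal polynomial is
  m_A(x) = Π_λ (x − λ)^{k_λ}
where k_λ is the size of the *largest* Jordan block for λ (equivalently, the smallest k with (A − λI)^k v = 0 for every generalised eigenvector v of λ).

  λ = -5: largest Jordan block has size 3, contributing (x + 5)^3

So m_A(x) = (x + 5)^3 = x^3 + 15*x^2 + 75*x + 125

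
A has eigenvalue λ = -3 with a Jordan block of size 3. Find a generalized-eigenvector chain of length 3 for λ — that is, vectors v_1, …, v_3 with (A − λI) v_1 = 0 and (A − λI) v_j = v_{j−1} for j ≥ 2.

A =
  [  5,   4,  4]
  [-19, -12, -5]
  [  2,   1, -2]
A Jordan chain for λ = -3 of length 3:
v_1 = (-4, 9, -1)ᵀ
v_2 = (8, -19, 2)ᵀ
v_3 = (1, 0, 0)ᵀ

Let N = A − (-3)·I. We want v_3 with N^3 v_3 = 0 but N^2 v_3 ≠ 0; then v_{j-1} := N · v_j for j = 3, …, 2.

Pick v_3 = (1, 0, 0)ᵀ.
Then v_2 = N · v_3 = (8, -19, 2)ᵀ.
Then v_1 = N · v_2 = (-4, 9, -1)ᵀ.

Sanity check: (A − (-3)·I) v_1 = (0, 0, 0)ᵀ = 0. ✓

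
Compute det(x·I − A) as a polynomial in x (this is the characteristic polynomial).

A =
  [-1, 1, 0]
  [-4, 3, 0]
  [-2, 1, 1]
x^3 - 3*x^2 + 3*x - 1

Expanding det(x·I − A) (e.g. by cofactor expansion or by noting that A is similar to its Jordan form J, which has the same characteristic polynomial as A) gives
  χ_A(x) = x^3 - 3*x^2 + 3*x - 1
which factors as (x - 1)^3. The eigenvalues (with algebraic multiplicities) are λ = 1 with multiplicity 3.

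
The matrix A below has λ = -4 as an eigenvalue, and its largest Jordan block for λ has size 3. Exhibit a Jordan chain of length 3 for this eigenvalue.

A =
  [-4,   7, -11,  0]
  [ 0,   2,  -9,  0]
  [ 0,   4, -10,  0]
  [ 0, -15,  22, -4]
A Jordan chain for λ = -4 of length 3:
v_1 = (-2, 0, 0, -2)ᵀ
v_2 = (7, 6, 4, -15)ᵀ
v_3 = (0, 1, 0, 0)ᵀ

Let N = A − (-4)·I. We want v_3 with N^3 v_3 = 0 but N^2 v_3 ≠ 0; then v_{j-1} := N · v_j for j = 3, …, 2.

Pick v_3 = (0, 1, 0, 0)ᵀ.
Then v_2 = N · v_3 = (7, 6, 4, -15)ᵀ.
Then v_1 = N · v_2 = (-2, 0, 0, -2)ᵀ.

Sanity check: (A − (-4)·I) v_1 = (0, 0, 0, 0)ᵀ = 0. ✓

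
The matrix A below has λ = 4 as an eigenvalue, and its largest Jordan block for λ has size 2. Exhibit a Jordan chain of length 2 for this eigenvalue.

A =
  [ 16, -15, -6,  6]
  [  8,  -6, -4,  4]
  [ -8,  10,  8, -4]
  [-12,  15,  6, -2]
A Jordan chain for λ = 4 of length 2:
v_1 = (12, 8, -8, -12)ᵀ
v_2 = (1, 0, 0, 0)ᵀ

Let N = A − (4)·I. We want v_2 with N^2 v_2 = 0 but N^1 v_2 ≠ 0; then v_{j-1} := N · v_j for j = 2, …, 2.

Pick v_2 = (1, 0, 0, 0)ᵀ.
Then v_1 = N · v_2 = (12, 8, -8, -12)ᵀ.

Sanity check: (A − (4)·I) v_1 = (0, 0, 0, 0)ᵀ = 0. ✓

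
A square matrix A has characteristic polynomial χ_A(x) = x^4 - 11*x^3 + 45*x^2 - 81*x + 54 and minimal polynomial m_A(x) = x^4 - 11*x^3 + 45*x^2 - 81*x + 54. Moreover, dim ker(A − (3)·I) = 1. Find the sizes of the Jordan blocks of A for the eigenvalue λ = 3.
Block sizes for λ = 3: [3]

Step 1 — from the characteristic polynomial, algebraic multiplicity of λ = 3 is 3. From dim ker(A − (3)·I) = 1, there are exactly 1 Jordan blocks for λ = 3.
Step 2 — from the minimal polynomial, the factor (x − 3)^3 tells us the largest block for λ = 3 has size 3.
Step 3 — with total size 3, 1 blocks, and largest block 3, the block sizes (in nonincreasing order) are [3].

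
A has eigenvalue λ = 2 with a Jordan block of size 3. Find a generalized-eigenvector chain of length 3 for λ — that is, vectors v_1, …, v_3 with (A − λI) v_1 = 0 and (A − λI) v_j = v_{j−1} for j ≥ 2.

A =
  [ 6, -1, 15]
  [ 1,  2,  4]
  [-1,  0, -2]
A Jordan chain for λ = 2 of length 3:
v_1 = (-4, -1, 1)ᵀ
v_2 = (-1, 0, 0)ᵀ
v_3 = (0, 1, 0)ᵀ

Let N = A − (2)·I. We want v_3 with N^3 v_3 = 0 but N^2 v_3 ≠ 0; then v_{j-1} := N · v_j for j = 3, …, 2.

Pick v_3 = (0, 1, 0)ᵀ.
Then v_2 = N · v_3 = (-1, 0, 0)ᵀ.
Then v_1 = N · v_2 = (-4, -1, 1)ᵀ.

Sanity check: (A − (2)·I) v_1 = (0, 0, 0)ᵀ = 0. ✓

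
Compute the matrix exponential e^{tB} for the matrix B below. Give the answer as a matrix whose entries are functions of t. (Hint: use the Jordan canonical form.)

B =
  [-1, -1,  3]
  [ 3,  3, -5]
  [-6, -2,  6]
e^{tB} =
  [3*t*exp(2*t) - 3*exp(4*t) + 4*exp(2*t), t*exp(2*t) - exp(4*t) + exp(2*t), -t*exp(2*t) + 2*exp(4*t) - 2*exp(2*t)]
  [-9*t*exp(2*t) + 6*exp(4*t) - 6*exp(2*t), -3*t*exp(2*t) + 2*exp(4*t) - exp(2*t), 3*t*exp(2*t) - 4*exp(4*t) + 4*exp(2*t)]
  [-3*exp(4*t) + 3*exp(2*t), -exp(4*t) + exp(2*t), 2*exp(4*t) - exp(2*t)]

Strategy: write B = P · J · P⁻¹ where J is a Jordan canonical form, so e^{tB} = P · e^{tJ} · P⁻¹, and e^{tJ} can be computed block-by-block.

B has Jordan form
J =
  [2, 1, 0]
  [0, 2, 0]
  [0, 0, 4]
(up to reordering of blocks).

Per-block formulas:
  For a 1×1 block at λ = 4: exp(t · [4]) = [e^(4t)].
  For a 2×2 Jordan block J_2(2): exp(t · J_2(2)) = e^(2t)·(I + t·N), where N is the 2×2 nilpotent shift.

After assembling e^{tJ} and conjugating by P, we get:

e^{tB} =
  [3*t*exp(2*t) - 3*exp(4*t) + 4*exp(2*t), t*exp(2*t) - exp(4*t) + exp(2*t), -t*exp(2*t) + 2*exp(4*t) - 2*exp(2*t)]
  [-9*t*exp(2*t) + 6*exp(4*t) - 6*exp(2*t), -3*t*exp(2*t) + 2*exp(4*t) - exp(2*t), 3*t*exp(2*t) - 4*exp(4*t) + 4*exp(2*t)]
  [-3*exp(4*t) + 3*exp(2*t), -exp(4*t) + exp(2*t), 2*exp(4*t) - exp(2*t)]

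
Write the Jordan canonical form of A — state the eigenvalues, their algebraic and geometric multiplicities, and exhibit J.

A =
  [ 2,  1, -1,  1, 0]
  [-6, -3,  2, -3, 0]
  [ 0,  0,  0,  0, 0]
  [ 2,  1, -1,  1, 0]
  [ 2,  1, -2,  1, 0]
J_3(0) ⊕ J_1(0) ⊕ J_1(0)

The characteristic polynomial is
  det(x·I − A) = x^5

Eigenvalues and multiplicities (the geometric multiplicity of λ is n − rank(A − λI), which equals the number of Jordan blocks for λ):
  λ = 0: algebraic multiplicity = 5, geometric multiplicity = 3

Determining the block sizes for each eigenvalue:
  λ = 0: with am = 5 and gm = 3, the partition is not yet determined (e.g. several partitions of 5 into 3 parts exist). Let N = A − (0)·I. Computing rank(N^1) = 2, rank(N^2) = 1, rank(N^3) = 0; the number of blocks of size ≥ j is rank(N^{j−1}) − rank(N^j), giving [3, 1, 1]. So we have 1 block(s) of size 3, 2 block(s) of size 1 → block sizes [3, 1, 1]

Assembling the blocks gives a Jordan form
J =
  [0, 1, 0, 0, 0]
  [0, 0, 1, 0, 0]
  [0, 0, 0, 0, 0]
  [0, 0, 0, 0, 0]
  [0, 0, 0, 0, 0]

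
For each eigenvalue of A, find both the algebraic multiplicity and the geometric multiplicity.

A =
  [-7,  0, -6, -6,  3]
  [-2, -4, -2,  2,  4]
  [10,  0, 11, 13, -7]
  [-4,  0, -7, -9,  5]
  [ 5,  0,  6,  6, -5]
λ = -4: alg = 2, geom = 2; λ = -2: alg = 3, geom = 1

Step 1 — factor the characteristic polynomial to read off the algebraic multiplicities:
  χ_A(x) = (x + 2)^3*(x + 4)^2

Step 2 — compute geometric multiplicities via the rank-nullity identity g(λ) = n − rank(A − λI):
  rank(A − (-4)·I) = 3, so dim ker(A − (-4)·I) = n − 3 = 2
  rank(A − (-2)·I) = 4, so dim ker(A − (-2)·I) = n − 4 = 1

Summary:
  λ = -4: algebraic multiplicity = 2, geometric multiplicity = 2
  λ = -2: algebraic multiplicity = 3, geometric multiplicity = 1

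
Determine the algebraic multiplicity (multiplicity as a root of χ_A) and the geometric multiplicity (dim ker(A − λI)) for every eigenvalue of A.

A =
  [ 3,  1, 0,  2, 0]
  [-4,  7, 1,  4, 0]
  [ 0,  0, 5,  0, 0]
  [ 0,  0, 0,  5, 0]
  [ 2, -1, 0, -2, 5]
λ = 5: alg = 5, geom = 3

Step 1 — factor the characteristic polynomial to read off the algebraic multiplicities:
  χ_A(x) = (x - 5)^5

Step 2 — compute geometric multiplicities via the rank-nullity identity g(λ) = n − rank(A − λI):
  rank(A − (5)·I) = 2, so dim ker(A − (5)·I) = n − 2 = 3

Summary:
  λ = 5: algebraic multiplicity = 5, geometric multiplicity = 3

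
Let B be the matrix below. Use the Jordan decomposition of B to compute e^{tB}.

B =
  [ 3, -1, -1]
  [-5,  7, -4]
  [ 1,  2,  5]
e^{tB} =
  [4*t^2*exp(5*t) - 2*t*exp(5*t) + exp(5*t), -t^2*exp(5*t) - t*exp(5*t), 3*t^2*exp(5*t) - t*exp(5*t)]
  [-2*t^2*exp(5*t) - 5*t*exp(5*t), t^2*exp(5*t)/2 + 2*t*exp(5*t) + exp(5*t), -3*t^2*exp(5*t)/2 - 4*t*exp(5*t)]
  [-6*t^2*exp(5*t) + t*exp(5*t), 3*t^2*exp(5*t)/2 + 2*t*exp(5*t), -9*t^2*exp(5*t)/2 + exp(5*t)]

Strategy: write B = P · J · P⁻¹ where J is a Jordan canonical form, so e^{tB} = P · e^{tJ} · P⁻¹, and e^{tJ} can be computed block-by-block.

B has Jordan form
J =
  [5, 1, 0]
  [0, 5, 1]
  [0, 0, 5]
(up to reordering of blocks).

Per-block formulas:
  For a 3×3 Jordan block J_3(5): exp(t · J_3(5)) = e^(5t)·(I + t·N + (t^2/2)·N^2), where N is the 3×3 nilpotent shift.

After assembling e^{tJ} and conjugating by P, we get:

e^{tB} =
  [4*t^2*exp(5*t) - 2*t*exp(5*t) + exp(5*t), -t^2*exp(5*t) - t*exp(5*t), 3*t^2*exp(5*t) - t*exp(5*t)]
  [-2*t^2*exp(5*t) - 5*t*exp(5*t), t^2*exp(5*t)/2 + 2*t*exp(5*t) + exp(5*t), -3*t^2*exp(5*t)/2 - 4*t*exp(5*t)]
  [-6*t^2*exp(5*t) + t*exp(5*t), 3*t^2*exp(5*t)/2 + 2*t*exp(5*t), -9*t^2*exp(5*t)/2 + exp(5*t)]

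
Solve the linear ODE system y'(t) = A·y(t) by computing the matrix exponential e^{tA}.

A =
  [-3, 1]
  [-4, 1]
e^{tA} =
  [-2*t*exp(-t) + exp(-t), t*exp(-t)]
  [-4*t*exp(-t), 2*t*exp(-t) + exp(-t)]

Strategy: write A = P · J · P⁻¹ where J is a Jordan canonical form, so e^{tA} = P · e^{tJ} · P⁻¹, and e^{tJ} can be computed block-by-block.

A has Jordan form
J =
  [-1,  1]
  [ 0, -1]
(up to reordering of blocks).

Per-block formulas:
  For a 2×2 Jordan block J_2(-1): exp(t · J_2(-1)) = e^(-1t)·(I + t·N), where N is the 2×2 nilpotent shift.

After assembling e^{tJ} and conjugating by P, we get:

e^{tA} =
  [-2*t*exp(-t) + exp(-t), t*exp(-t)]
  [-4*t*exp(-t), 2*t*exp(-t) + exp(-t)]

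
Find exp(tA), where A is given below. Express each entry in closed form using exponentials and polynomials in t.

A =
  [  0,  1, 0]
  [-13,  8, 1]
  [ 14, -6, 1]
e^{tA} =
  [-2*t^2*exp(3*t) - 3*t*exp(3*t) + exp(3*t), t^2*exp(3*t) + t*exp(3*t), t^2*exp(3*t)/2]
  [-6*t^2*exp(3*t) - 13*t*exp(3*t), 3*t^2*exp(3*t) + 5*t*exp(3*t) + exp(3*t), 3*t^2*exp(3*t)/2 + t*exp(3*t)]
  [4*t^2*exp(3*t) + 14*t*exp(3*t), -2*t^2*exp(3*t) - 6*t*exp(3*t), -t^2*exp(3*t) - 2*t*exp(3*t) + exp(3*t)]

Strategy: write A = P · J · P⁻¹ where J is a Jordan canonical form, so e^{tA} = P · e^{tJ} · P⁻¹, and e^{tJ} can be computed block-by-block.

A has Jordan form
J =
  [3, 1, 0]
  [0, 3, 1]
  [0, 0, 3]
(up to reordering of blocks).

Per-block formulas:
  For a 3×3 Jordan block J_3(3): exp(t · J_3(3)) = e^(3t)·(I + t·N + (t^2/2)·N^2), where N is the 3×3 nilpotent shift.

After assembling e^{tJ} and conjugating by P, we get:

e^{tA} =
  [-2*t^2*exp(3*t) - 3*t*exp(3*t) + exp(3*t), t^2*exp(3*t) + t*exp(3*t), t^2*exp(3*t)/2]
  [-6*t^2*exp(3*t) - 13*t*exp(3*t), 3*t^2*exp(3*t) + 5*t*exp(3*t) + exp(3*t), 3*t^2*exp(3*t)/2 + t*exp(3*t)]
  [4*t^2*exp(3*t) + 14*t*exp(3*t), -2*t^2*exp(3*t) - 6*t*exp(3*t), -t^2*exp(3*t) - 2*t*exp(3*t) + exp(3*t)]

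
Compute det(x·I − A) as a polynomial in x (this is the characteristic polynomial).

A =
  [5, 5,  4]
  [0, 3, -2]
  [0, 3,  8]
x^3 - 16*x^2 + 85*x - 150

Expanding det(x·I − A) (e.g. by cofactor expansion or by noting that A is similar to its Jordan form J, which has the same characteristic polynomial as A) gives
  χ_A(x) = x^3 - 16*x^2 + 85*x - 150
which factors as (x - 6)*(x - 5)^2. The eigenvalues (with algebraic multiplicities) are λ = 5 with multiplicity 2, λ = 6 with multiplicity 1.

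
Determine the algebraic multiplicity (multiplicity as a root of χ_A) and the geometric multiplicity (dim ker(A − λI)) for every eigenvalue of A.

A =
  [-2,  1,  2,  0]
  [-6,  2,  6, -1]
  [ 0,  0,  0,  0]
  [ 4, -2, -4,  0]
λ = 0: alg = 4, geom = 2

Step 1 — factor the characteristic polynomial to read off the algebraic multiplicities:
  χ_A(x) = x^4

Step 2 — compute geometric multiplicities via the rank-nullity identity g(λ) = n − rank(A − λI):
  rank(A − (0)·I) = 2, so dim ker(A − (0)·I) = n − 2 = 2

Summary:
  λ = 0: algebraic multiplicity = 4, geometric multiplicity = 2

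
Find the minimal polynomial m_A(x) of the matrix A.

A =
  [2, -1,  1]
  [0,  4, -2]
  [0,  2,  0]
x^2 - 4*x + 4

The characteristic polynomial is χ_A(x) = (x - 2)^3, so the eigenvalues are known. The minimal polynomial is
  m_A(x) = Π_λ (x − λ)^{k_λ}
where k_λ is the size of the *largest* Jordan block for λ (equivalently, the smallest k with (A − λI)^k v = 0 for every generalised eigenvector v of λ).

  λ = 2: largest Jordan block has size 2, contributing (x − 2)^2

So m_A(x) = (x - 2)^2 = x^2 - 4*x + 4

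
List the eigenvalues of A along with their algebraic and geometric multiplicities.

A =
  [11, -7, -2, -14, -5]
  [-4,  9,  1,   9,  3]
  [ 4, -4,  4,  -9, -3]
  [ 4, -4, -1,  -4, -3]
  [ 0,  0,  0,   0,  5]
λ = 5: alg = 5, geom = 3

Step 1 — factor the characteristic polynomial to read off the algebraic multiplicities:
  χ_A(x) = (x - 5)^5

Step 2 — compute geometric multiplicities via the rank-nullity identity g(λ) = n − rank(A − λI):
  rank(A − (5)·I) = 2, so dim ker(A − (5)·I) = n − 2 = 3

Summary:
  λ = 5: algebraic multiplicity = 5, geometric multiplicity = 3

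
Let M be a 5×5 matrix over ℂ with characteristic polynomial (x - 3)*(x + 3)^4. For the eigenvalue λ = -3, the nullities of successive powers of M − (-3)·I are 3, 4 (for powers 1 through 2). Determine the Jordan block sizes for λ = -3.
Block sizes for λ = -3: [2, 1, 1]

From the dimensions of kernels of powers, the number of Jordan blocks of size at least j is d_j − d_{j−1} where d_j = dim ker(N^j) (with d_0 = 0). Computing the differences gives [3, 1].
The number of blocks of size exactly k is (#blocks of size ≥ k) − (#blocks of size ≥ k + 1), so the partition is: 2 block(s) of size 1, 1 block(s) of size 2.
In nonincreasing order the block sizes are [2, 1, 1].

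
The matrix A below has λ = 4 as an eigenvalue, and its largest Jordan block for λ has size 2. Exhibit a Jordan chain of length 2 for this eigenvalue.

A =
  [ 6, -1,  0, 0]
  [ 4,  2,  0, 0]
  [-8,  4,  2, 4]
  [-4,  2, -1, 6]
A Jordan chain for λ = 4 of length 2:
v_1 = (2, 4, -8, -4)ᵀ
v_2 = (1, 0, 0, 0)ᵀ

Let N = A − (4)·I. We want v_2 with N^2 v_2 = 0 but N^1 v_2 ≠ 0; then v_{j-1} := N · v_j for j = 2, …, 2.

Pick v_2 = (1, 0, 0, 0)ᵀ.
Then v_1 = N · v_2 = (2, 4, -8, -4)ᵀ.

Sanity check: (A − (4)·I) v_1 = (0, 0, 0, 0)ᵀ = 0. ✓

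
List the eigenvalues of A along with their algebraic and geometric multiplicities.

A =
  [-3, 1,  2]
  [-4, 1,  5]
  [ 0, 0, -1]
λ = -1: alg = 3, geom = 1

Step 1 — factor the characteristic polynomial to read off the algebraic multiplicities:
  χ_A(x) = (x + 1)^3

Step 2 — compute geometric multiplicities via the rank-nullity identity g(λ) = n − rank(A − λI):
  rank(A − (-1)·I) = 2, so dim ker(A − (-1)·I) = n − 2 = 1

Summary:
  λ = -1: algebraic multiplicity = 3, geometric multiplicity = 1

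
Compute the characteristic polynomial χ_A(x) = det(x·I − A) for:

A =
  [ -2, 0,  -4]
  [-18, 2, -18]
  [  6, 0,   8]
x^3 - 8*x^2 + 20*x - 16

Expanding det(x·I − A) (e.g. by cofactor expansion or by noting that A is similar to its Jordan form J, which has the same characteristic polynomial as A) gives
  χ_A(x) = x^3 - 8*x^2 + 20*x - 16
which factors as (x - 4)*(x - 2)^2. The eigenvalues (with algebraic multiplicities) are λ = 2 with multiplicity 2, λ = 4 with multiplicity 1.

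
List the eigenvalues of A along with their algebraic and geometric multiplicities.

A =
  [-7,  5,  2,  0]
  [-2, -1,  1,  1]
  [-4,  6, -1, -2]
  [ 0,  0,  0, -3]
λ = -3: alg = 4, geom = 2

Step 1 — factor the characteristic polynomial to read off the algebraic multiplicities:
  χ_A(x) = (x + 3)^4

Step 2 — compute geometric multiplicities via the rank-nullity identity g(λ) = n − rank(A − λI):
  rank(A − (-3)·I) = 2, so dim ker(A − (-3)·I) = n − 2 = 2

Summary:
  λ = -3: algebraic multiplicity = 4, geometric multiplicity = 2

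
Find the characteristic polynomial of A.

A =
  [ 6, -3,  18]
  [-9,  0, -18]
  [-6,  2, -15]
x^3 + 9*x^2 + 27*x + 27

Expanding det(x·I − A) (e.g. by cofactor expansion or by noting that A is similar to its Jordan form J, which has the same characteristic polynomial as A) gives
  χ_A(x) = x^3 + 9*x^2 + 27*x + 27
which factors as (x + 3)^3. The eigenvalues (with algebraic multiplicities) are λ = -3 with multiplicity 3.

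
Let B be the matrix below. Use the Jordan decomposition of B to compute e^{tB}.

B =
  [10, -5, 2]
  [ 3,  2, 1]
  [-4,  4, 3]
e^{tB} =
  [t^2*exp(5*t) + 5*t*exp(5*t) + exp(5*t), -t^2*exp(5*t) - 5*t*exp(5*t), t^2*exp(5*t)/2 + 2*t*exp(5*t)]
  [t^2*exp(5*t) + 3*t*exp(5*t), -t^2*exp(5*t) - 3*t*exp(5*t) + exp(5*t), t^2*exp(5*t)/2 + t*exp(5*t)]
  [-4*t*exp(5*t), 4*t*exp(5*t), -2*t*exp(5*t) + exp(5*t)]

Strategy: write B = P · J · P⁻¹ where J is a Jordan canonical form, so e^{tB} = P · e^{tJ} · P⁻¹, and e^{tJ} can be computed block-by-block.

B has Jordan form
J =
  [5, 1, 0]
  [0, 5, 1]
  [0, 0, 5]
(up to reordering of blocks).

Per-block formulas:
  For a 3×3 Jordan block J_3(5): exp(t · J_3(5)) = e^(5t)·(I + t·N + (t^2/2)·N^2), where N is the 3×3 nilpotent shift.

After assembling e^{tJ} and conjugating by P, we get:

e^{tB} =
  [t^2*exp(5*t) + 5*t*exp(5*t) + exp(5*t), -t^2*exp(5*t) - 5*t*exp(5*t), t^2*exp(5*t)/2 + 2*t*exp(5*t)]
  [t^2*exp(5*t) + 3*t*exp(5*t), -t^2*exp(5*t) - 3*t*exp(5*t) + exp(5*t), t^2*exp(5*t)/2 + t*exp(5*t)]
  [-4*t*exp(5*t), 4*t*exp(5*t), -2*t*exp(5*t) + exp(5*t)]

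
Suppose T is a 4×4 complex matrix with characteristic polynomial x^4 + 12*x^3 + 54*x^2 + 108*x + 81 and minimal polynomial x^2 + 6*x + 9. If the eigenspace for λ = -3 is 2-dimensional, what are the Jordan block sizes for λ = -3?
Block sizes for λ = -3: [2, 2]

Step 1 — from the characteristic polynomial, algebraic multiplicity of λ = -3 is 4. From dim ker(T − (-3)·I) = 2, there are exactly 2 Jordan blocks for λ = -3.
Step 2 — from the minimal polynomial, the factor (x + 3)^2 tells us the largest block for λ = -3 has size 2.
Step 3 — with total size 4, 2 blocks, and largest block 2, the block sizes (in nonincreasing order) are [2, 2].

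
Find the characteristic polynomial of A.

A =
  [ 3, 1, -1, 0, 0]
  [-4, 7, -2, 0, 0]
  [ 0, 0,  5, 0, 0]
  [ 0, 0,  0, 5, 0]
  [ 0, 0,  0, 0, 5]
x^5 - 25*x^4 + 250*x^3 - 1250*x^2 + 3125*x - 3125

Expanding det(x·I − A) (e.g. by cofactor expansion or by noting that A is similar to its Jordan form J, which has the same characteristic polynomial as A) gives
  χ_A(x) = x^5 - 25*x^4 + 250*x^3 - 1250*x^2 + 3125*x - 3125
which factors as (x - 5)^5. The eigenvalues (with algebraic multiplicities) are λ = 5 with multiplicity 5.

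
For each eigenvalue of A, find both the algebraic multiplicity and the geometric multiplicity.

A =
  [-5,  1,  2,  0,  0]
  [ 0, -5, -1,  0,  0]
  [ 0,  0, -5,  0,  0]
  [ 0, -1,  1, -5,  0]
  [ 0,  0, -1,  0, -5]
λ = -5: alg = 5, geom = 3

Step 1 — factor the characteristic polynomial to read off the algebraic multiplicities:
  χ_A(x) = (x + 5)^5

Step 2 — compute geometric multiplicities via the rank-nullity identity g(λ) = n − rank(A − λI):
  rank(A − (-5)·I) = 2, so dim ker(A − (-5)·I) = n − 2 = 3

Summary:
  λ = -5: algebraic multiplicity = 5, geometric multiplicity = 3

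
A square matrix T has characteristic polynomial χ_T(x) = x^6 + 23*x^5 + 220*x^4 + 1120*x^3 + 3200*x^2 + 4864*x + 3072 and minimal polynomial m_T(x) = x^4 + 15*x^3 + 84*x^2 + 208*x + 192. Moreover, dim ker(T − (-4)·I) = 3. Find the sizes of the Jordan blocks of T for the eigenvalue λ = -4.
Block sizes for λ = -4: [3, 1, 1]

Step 1 — from the characteristic polynomial, algebraic multiplicity of λ = -4 is 5. From dim ker(T − (-4)·I) = 3, there are exactly 3 Jordan blocks for λ = -4.
Step 2 — from the minimal polynomial, the factor (x + 4)^3 tells us the largest block for λ = -4 has size 3.
Step 3 — with total size 5, 3 blocks, and largest block 3, the block sizes (in nonincreasing order) are [3, 1, 1].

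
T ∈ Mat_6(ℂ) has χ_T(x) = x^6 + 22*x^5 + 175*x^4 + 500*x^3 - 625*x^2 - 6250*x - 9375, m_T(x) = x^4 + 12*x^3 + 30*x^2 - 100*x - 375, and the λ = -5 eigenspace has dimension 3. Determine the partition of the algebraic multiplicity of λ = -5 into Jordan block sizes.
Block sizes for λ = -5: [3, 1, 1]

Step 1 — from the characteristic polynomial, algebraic multiplicity of λ = -5 is 5. From dim ker(T − (-5)·I) = 3, there are exactly 3 Jordan blocks for λ = -5.
Step 2 — from the minimal polynomial, the factor (x + 5)^3 tells us the largest block for λ = -5 has size 3.
Step 3 — with total size 5, 3 blocks, and largest block 3, the block sizes (in nonincreasing order) are [3, 1, 1].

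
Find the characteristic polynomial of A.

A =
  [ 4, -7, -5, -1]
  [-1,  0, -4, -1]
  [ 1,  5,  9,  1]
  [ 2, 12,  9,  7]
x^4 - 20*x^3 + 150*x^2 - 500*x + 625

Expanding det(x·I − A) (e.g. by cofactor expansion or by noting that A is similar to its Jordan form J, which has the same characteristic polynomial as A) gives
  χ_A(x) = x^4 - 20*x^3 + 150*x^2 - 500*x + 625
which factors as (x - 5)^4. The eigenvalues (with algebraic multiplicities) are λ = 5 with multiplicity 4.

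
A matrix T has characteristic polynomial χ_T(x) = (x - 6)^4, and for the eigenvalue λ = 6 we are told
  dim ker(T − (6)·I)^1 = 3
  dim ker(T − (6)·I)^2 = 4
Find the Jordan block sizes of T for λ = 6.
Block sizes for λ = 6: [2, 1, 1]

From the dimensions of kernels of powers, the number of Jordan blocks of size at least j is d_j − d_{j−1} where d_j = dim ker(N^j) (with d_0 = 0). Computing the differences gives [3, 1].
The number of blocks of size exactly k is (#blocks of size ≥ k) − (#blocks of size ≥ k + 1), so the partition is: 2 block(s) of size 1, 1 block(s) of size 2.
In nonincreasing order the block sizes are [2, 1, 1].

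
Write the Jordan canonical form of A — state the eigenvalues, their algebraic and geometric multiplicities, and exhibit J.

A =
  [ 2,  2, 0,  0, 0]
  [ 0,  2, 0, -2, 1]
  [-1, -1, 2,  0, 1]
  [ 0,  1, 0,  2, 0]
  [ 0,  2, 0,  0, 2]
J_3(2) ⊕ J_2(2)

The characteristic polynomial is
  det(x·I − A) = x^5 - 10*x^4 + 40*x^3 - 80*x^2 + 80*x - 32 = (x - 2)^5

Eigenvalues and multiplicities (the geometric multiplicity of λ is n − rank(A − λI), which equals the number of Jordan blocks for λ):
  λ = 2: algebraic multiplicity = 5, geometric multiplicity = 2

Determining the block sizes for each eigenvalue:
  λ = 2: with am = 5 and gm = 2, the partition is not yet determined (e.g. several partitions of 5 into 2 parts exist). Let N = A − (2)·I. Computing rank(N^1) = 3, rank(N^2) = 1, rank(N^3) = 0; the number of blocks of size ≥ j is rank(N^{j−1}) − rank(N^j), giving [2, 2, 1]. So we have 1 block(s) of size 3, 1 block(s) of size 2 → block sizes [3, 2]

Assembling the blocks gives a Jordan form
J =
  [2, 1, 0, 0, 0]
  [0, 2, 1, 0, 0]
  [0, 0, 2, 0, 0]
  [0, 0, 0, 2, 1]
  [0, 0, 0, 0, 2]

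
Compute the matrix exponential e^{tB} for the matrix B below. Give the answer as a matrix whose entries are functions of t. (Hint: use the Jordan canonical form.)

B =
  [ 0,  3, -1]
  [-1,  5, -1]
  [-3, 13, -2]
e^{tB} =
  [t^2*exp(t)/2 - t*exp(t) + exp(t), -2*t^2*exp(t) + 3*t*exp(t), t^2*exp(t)/2 - t*exp(t)]
  [-t*exp(t), 4*t*exp(t) + exp(t), -t*exp(t)]
  [-t^2*exp(t)/2 - 3*t*exp(t), 2*t^2*exp(t) + 13*t*exp(t), -t^2*exp(t)/2 - 3*t*exp(t) + exp(t)]

Strategy: write B = P · J · P⁻¹ where J is a Jordan canonical form, so e^{tB} = P · e^{tJ} · P⁻¹, and e^{tJ} can be computed block-by-block.

B has Jordan form
J =
  [1, 1, 0]
  [0, 1, 1]
  [0, 0, 1]
(up to reordering of blocks).

Per-block formulas:
  For a 3×3 Jordan block J_3(1): exp(t · J_3(1)) = e^(1t)·(I + t·N + (t^2/2)·N^2), where N is the 3×3 nilpotent shift.

After assembling e^{tJ} and conjugating by P, we get:

e^{tB} =
  [t^2*exp(t)/2 - t*exp(t) + exp(t), -2*t^2*exp(t) + 3*t*exp(t), t^2*exp(t)/2 - t*exp(t)]
  [-t*exp(t), 4*t*exp(t) + exp(t), -t*exp(t)]
  [-t^2*exp(t)/2 - 3*t*exp(t), 2*t^2*exp(t) + 13*t*exp(t), -t^2*exp(t)/2 - 3*t*exp(t) + exp(t)]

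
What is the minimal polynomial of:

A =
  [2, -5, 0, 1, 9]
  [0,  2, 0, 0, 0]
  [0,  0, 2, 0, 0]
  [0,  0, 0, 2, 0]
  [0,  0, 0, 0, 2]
x^2 - 4*x + 4

The characteristic polynomial is χ_A(x) = (x - 2)^5, so the eigenvalues are known. The minimal polynomial is
  m_A(x) = Π_λ (x − λ)^{k_λ}
where k_λ is the size of the *largest* Jordan block for λ (equivalently, the smallest k with (A − λI)^k v = 0 for every generalised eigenvector v of λ).

  λ = 2: largest Jordan block has size 2, contributing (x − 2)^2

So m_A(x) = (x - 2)^2 = x^2 - 4*x + 4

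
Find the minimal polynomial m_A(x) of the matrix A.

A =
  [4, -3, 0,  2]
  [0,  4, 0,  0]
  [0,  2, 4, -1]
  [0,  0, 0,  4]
x^2 - 8*x + 16

The characteristic polynomial is χ_A(x) = (x - 4)^4, so the eigenvalues are known. The minimal polynomial is
  m_A(x) = Π_λ (x − λ)^{k_λ}
where k_λ is the size of the *largest* Jordan block for λ (equivalently, the smallest k with (A − λI)^k v = 0 for every generalised eigenvector v of λ).

  λ = 4: largest Jordan block has size 2, contributing (x − 4)^2

So m_A(x) = (x - 4)^2 = x^2 - 8*x + 16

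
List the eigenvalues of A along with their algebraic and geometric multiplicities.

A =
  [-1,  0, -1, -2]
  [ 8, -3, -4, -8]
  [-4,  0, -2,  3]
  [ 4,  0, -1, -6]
λ = -3: alg = 4, geom = 2

Step 1 — factor the characteristic polynomial to read off the algebraic multiplicities:
  χ_A(x) = (x + 3)^4

Step 2 — compute geometric multiplicities via the rank-nullity identity g(λ) = n − rank(A − λI):
  rank(A − (-3)·I) = 2, so dim ker(A − (-3)·I) = n − 2 = 2

Summary:
  λ = -3: algebraic multiplicity = 4, geometric multiplicity = 2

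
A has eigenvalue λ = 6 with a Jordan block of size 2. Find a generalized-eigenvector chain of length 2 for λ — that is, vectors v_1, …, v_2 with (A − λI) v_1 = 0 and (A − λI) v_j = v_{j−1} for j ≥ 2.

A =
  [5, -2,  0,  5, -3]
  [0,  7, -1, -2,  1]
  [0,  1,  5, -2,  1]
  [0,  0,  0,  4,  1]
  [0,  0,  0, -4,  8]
A Jordan chain for λ = 6 of length 2:
v_1 = (-2, 1, 1, 0, 0)ᵀ
v_2 = (0, 1, 0, 0, 0)ᵀ

Let N = A − (6)·I. We want v_2 with N^2 v_2 = 0 but N^1 v_2 ≠ 0; then v_{j-1} := N · v_j for j = 2, …, 2.

Pick v_2 = (0, 1, 0, 0, 0)ᵀ.
Then v_1 = N · v_2 = (-2, 1, 1, 0, 0)ᵀ.

Sanity check: (A − (6)·I) v_1 = (0, 0, 0, 0, 0)ᵀ = 0. ✓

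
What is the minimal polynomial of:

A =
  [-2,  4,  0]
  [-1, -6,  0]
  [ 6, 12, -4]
x^2 + 8*x + 16

The characteristic polynomial is χ_A(x) = (x + 4)^3, so the eigenvalues are known. The minimal polynomial is
  m_A(x) = Π_λ (x − λ)^{k_λ}
where k_λ is the size of the *largest* Jordan block for λ (equivalently, the smallest k with (A − λI)^k v = 0 for every generalised eigenvector v of λ).

  λ = -4: largest Jordan block has size 2, contributing (x + 4)^2

So m_A(x) = (x + 4)^2 = x^2 + 8*x + 16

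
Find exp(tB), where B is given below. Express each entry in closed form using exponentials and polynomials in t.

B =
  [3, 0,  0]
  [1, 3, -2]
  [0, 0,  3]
e^{tB} =
  [exp(3*t), 0, 0]
  [t*exp(3*t), exp(3*t), -2*t*exp(3*t)]
  [0, 0, exp(3*t)]

Strategy: write B = P · J · P⁻¹ where J is a Jordan canonical form, so e^{tB} = P · e^{tJ} · P⁻¹, and e^{tJ} can be computed block-by-block.

B has Jordan form
J =
  [3, 1, 0]
  [0, 3, 0]
  [0, 0, 3]
(up to reordering of blocks).

Per-block formulas:
  For a 2×2 Jordan block J_2(3): exp(t · J_2(3)) = e^(3t)·(I + t·N), where N is the 2×2 nilpotent shift.
  For a 1×1 block at λ = 3: exp(t · [3]) = [e^(3t)].

After assembling e^{tJ} and conjugating by P, we get:

e^{tB} =
  [exp(3*t), 0, 0]
  [t*exp(3*t), exp(3*t), -2*t*exp(3*t)]
  [0, 0, exp(3*t)]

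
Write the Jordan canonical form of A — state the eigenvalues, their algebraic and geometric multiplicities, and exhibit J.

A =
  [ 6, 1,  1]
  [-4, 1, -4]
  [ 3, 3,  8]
J_2(5) ⊕ J_1(5)

The characteristic polynomial is
  det(x·I − A) = x^3 - 15*x^2 + 75*x - 125 = (x - 5)^3

Eigenvalues and multiplicities (the geometric multiplicity of λ is n − rank(A − λI), which equals the number of Jordan blocks for λ):
  λ = 5: algebraic multiplicity = 3, geometric multiplicity = 2

Determining the block sizes for each eigenvalue:
  λ = 5: 2 blocks summing to 3 forces exactly one block of size 2 and the rest size 1 → block sizes [2, 1]

Assembling the blocks gives a Jordan form
J =
  [5, 1, 0]
  [0, 5, 0]
  [0, 0, 5]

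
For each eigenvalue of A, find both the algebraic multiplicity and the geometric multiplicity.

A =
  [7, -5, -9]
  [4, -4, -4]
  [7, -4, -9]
λ = -2: alg = 3, geom = 1

Step 1 — factor the characteristic polynomial to read off the algebraic multiplicities:
  χ_A(x) = (x + 2)^3

Step 2 — compute geometric multiplicities via the rank-nullity identity g(λ) = n − rank(A − λI):
  rank(A − (-2)·I) = 2, so dim ker(A − (-2)·I) = n − 2 = 1

Summary:
  λ = -2: algebraic multiplicity = 3, geometric multiplicity = 1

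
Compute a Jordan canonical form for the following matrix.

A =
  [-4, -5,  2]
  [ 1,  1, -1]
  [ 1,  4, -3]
J_3(-2)

The characteristic polynomial is
  det(x·I − A) = x^3 + 6*x^2 + 12*x + 8 = (x + 2)^3

Eigenvalues and multiplicities (the geometric multiplicity of λ is n − rank(A − λI), which equals the number of Jordan blocks for λ):
  λ = -2: algebraic multiplicity = 3, geometric multiplicity = 1

Determining the block sizes for each eigenvalue:
  λ = -2: one block (gm = 1), so the single block has size am = 3 → block sizes [3]

Assembling the blocks gives a Jordan form
J =
  [-2,  1,  0]
  [ 0, -2,  1]
  [ 0,  0, -2]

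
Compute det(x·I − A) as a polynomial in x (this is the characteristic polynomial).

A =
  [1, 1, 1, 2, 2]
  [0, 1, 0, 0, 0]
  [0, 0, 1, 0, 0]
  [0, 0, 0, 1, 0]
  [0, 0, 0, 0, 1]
x^5 - 5*x^4 + 10*x^3 - 10*x^2 + 5*x - 1

Expanding det(x·I − A) (e.g. by cofactor expansion or by noting that A is similar to its Jordan form J, which has the same characteristic polynomial as A) gives
  χ_A(x) = x^5 - 5*x^4 + 10*x^3 - 10*x^2 + 5*x - 1
which factors as (x - 1)^5. The eigenvalues (with algebraic multiplicities) are λ = 1 with multiplicity 5.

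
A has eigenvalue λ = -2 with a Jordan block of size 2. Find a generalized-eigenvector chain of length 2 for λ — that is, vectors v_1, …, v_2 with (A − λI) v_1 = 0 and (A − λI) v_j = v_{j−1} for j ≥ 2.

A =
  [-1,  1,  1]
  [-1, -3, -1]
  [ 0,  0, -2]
A Jordan chain for λ = -2 of length 2:
v_1 = (1, -1, 0)ᵀ
v_2 = (1, 0, 0)ᵀ

Let N = A − (-2)·I. We want v_2 with N^2 v_2 = 0 but N^1 v_2 ≠ 0; then v_{j-1} := N · v_j for j = 2, …, 2.

Pick v_2 = (1, 0, 0)ᵀ.
Then v_1 = N · v_2 = (1, -1, 0)ᵀ.

Sanity check: (A − (-2)·I) v_1 = (0, 0, 0)ᵀ = 0. ✓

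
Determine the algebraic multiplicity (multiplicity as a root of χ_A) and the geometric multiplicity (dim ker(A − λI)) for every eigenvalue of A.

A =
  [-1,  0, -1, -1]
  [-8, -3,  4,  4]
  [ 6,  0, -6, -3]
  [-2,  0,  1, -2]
λ = -3: alg = 4, geom = 3

Step 1 — factor the characteristic polynomial to read off the algebraic multiplicities:
  χ_A(x) = (x + 3)^4

Step 2 — compute geometric multiplicities via the rank-nullity identity g(λ) = n − rank(A − λI):
  rank(A − (-3)·I) = 1, so dim ker(A − (-3)·I) = n − 1 = 3

Summary:
  λ = -3: algebraic multiplicity = 4, geometric multiplicity = 3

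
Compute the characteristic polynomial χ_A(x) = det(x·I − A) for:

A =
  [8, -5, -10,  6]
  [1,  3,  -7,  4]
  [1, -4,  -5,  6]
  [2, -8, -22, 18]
x^4 - 24*x^3 + 216*x^2 - 864*x + 1296

Expanding det(x·I − A) (e.g. by cofactor expansion or by noting that A is similar to its Jordan form J, which has the same characteristic polynomial as A) gives
  χ_A(x) = x^4 - 24*x^3 + 216*x^2 - 864*x + 1296
which factors as (x - 6)^4. The eigenvalues (with algebraic multiplicities) are λ = 6 with multiplicity 4.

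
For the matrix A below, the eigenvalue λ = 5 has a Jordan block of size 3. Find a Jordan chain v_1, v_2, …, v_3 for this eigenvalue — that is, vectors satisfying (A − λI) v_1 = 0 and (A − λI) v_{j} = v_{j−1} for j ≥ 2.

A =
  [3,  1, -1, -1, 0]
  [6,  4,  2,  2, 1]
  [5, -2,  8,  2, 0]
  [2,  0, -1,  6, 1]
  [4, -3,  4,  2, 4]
A Jordan chain for λ = 5 of length 3:
v_1 = (3, 0, -3, -3, -6)ᵀ
v_2 = (-2, 6, 5, 2, 4)ᵀ
v_3 = (1, 0, 0, 0, 0)ᵀ

Let N = A − (5)·I. We want v_3 with N^3 v_3 = 0 but N^2 v_3 ≠ 0; then v_{j-1} := N · v_j for j = 3, …, 2.

Pick v_3 = (1, 0, 0, 0, 0)ᵀ.
Then v_2 = N · v_3 = (-2, 6, 5, 2, 4)ᵀ.
Then v_1 = N · v_2 = (3, 0, -3, -3, -6)ᵀ.

Sanity check: (A − (5)·I) v_1 = (0, 0, 0, 0, 0)ᵀ = 0. ✓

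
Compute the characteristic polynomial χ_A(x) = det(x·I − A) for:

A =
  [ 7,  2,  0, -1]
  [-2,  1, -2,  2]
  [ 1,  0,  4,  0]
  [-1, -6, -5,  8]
x^4 - 20*x^3 + 150*x^2 - 500*x + 625

Expanding det(x·I − A) (e.g. by cofactor expansion or by noting that A is similar to its Jordan form J, which has the same characteristic polynomial as A) gives
  χ_A(x) = x^4 - 20*x^3 + 150*x^2 - 500*x + 625
which factors as (x - 5)^4. The eigenvalues (with algebraic multiplicities) are λ = 5 with multiplicity 4.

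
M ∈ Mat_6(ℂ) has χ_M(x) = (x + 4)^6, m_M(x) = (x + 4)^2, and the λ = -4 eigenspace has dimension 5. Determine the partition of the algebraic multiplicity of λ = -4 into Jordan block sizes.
Block sizes for λ = -4: [2, 1, 1, 1, 1]

Step 1 — from the characteristic polynomial, algebraic multiplicity of λ = -4 is 6. From dim ker(M − (-4)·I) = 5, there are exactly 5 Jordan blocks for λ = -4.
Step 2 — from the minimal polynomial, the factor (x + 4)^2 tells us the largest block for λ = -4 has size 2.
Step 3 — with total size 6, 5 blocks, and largest block 2, the block sizes (in nonincreasing order) are [2, 1, 1, 1, 1].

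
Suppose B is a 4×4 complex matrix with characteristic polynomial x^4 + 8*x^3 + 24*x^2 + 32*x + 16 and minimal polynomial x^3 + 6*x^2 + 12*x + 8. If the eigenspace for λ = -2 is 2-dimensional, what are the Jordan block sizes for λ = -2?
Block sizes for λ = -2: [3, 1]

Step 1 — from the characteristic polynomial, algebraic multiplicity of λ = -2 is 4. From dim ker(B − (-2)·I) = 2, there are exactly 2 Jordan blocks for λ = -2.
Step 2 — from the minimal polynomial, the factor (x + 2)^3 tells us the largest block for λ = -2 has size 3.
Step 3 — with total size 4, 2 blocks, and largest block 3, the block sizes (in nonincreasing order) are [3, 1].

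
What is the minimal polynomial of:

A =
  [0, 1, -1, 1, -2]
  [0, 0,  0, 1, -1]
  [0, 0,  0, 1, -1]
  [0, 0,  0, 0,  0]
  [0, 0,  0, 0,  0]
x^2

The characteristic polynomial is χ_A(x) = x^5, so the eigenvalues are known. The minimal polynomial is
  m_A(x) = Π_λ (x − λ)^{k_λ}
where k_λ is the size of the *largest* Jordan block for λ (equivalently, the smallest k with (A − λI)^k v = 0 for every generalised eigenvector v of λ).

  λ = 0: largest Jordan block has size 2, contributing (x − 0)^2

So m_A(x) = x^2 = x^2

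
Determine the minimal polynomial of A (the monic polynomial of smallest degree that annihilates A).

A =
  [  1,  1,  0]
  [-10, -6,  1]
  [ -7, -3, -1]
x^3 + 6*x^2 + 12*x + 8

The characteristic polynomial is χ_A(x) = (x + 2)^3, so the eigenvalues are known. The minimal polynomial is
  m_A(x) = Π_λ (x − λ)^{k_λ}
where k_λ is the size of the *largest* Jordan block for λ (equivalently, the smallest k with (A − λI)^k v = 0 for every generalised eigenvector v of λ).

  λ = -2: largest Jordan block has size 3, contributing (x + 2)^3

So m_A(x) = (x + 2)^3 = x^3 + 6*x^2 + 12*x + 8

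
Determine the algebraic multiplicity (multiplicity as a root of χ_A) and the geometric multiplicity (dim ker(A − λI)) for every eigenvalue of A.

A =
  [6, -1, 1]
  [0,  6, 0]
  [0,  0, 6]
λ = 6: alg = 3, geom = 2

Step 1 — factor the characteristic polynomial to read off the algebraic multiplicities:
  χ_A(x) = (x - 6)^3

Step 2 — compute geometric multiplicities via the rank-nullity identity g(λ) = n − rank(A − λI):
  rank(A − (6)·I) = 1, so dim ker(A − (6)·I) = n − 1 = 2

Summary:
  λ = 6: algebraic multiplicity = 3, geometric multiplicity = 2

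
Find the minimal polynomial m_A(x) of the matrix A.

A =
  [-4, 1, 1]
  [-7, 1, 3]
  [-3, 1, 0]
x^3 + 3*x^2 + 3*x + 1

The characteristic polynomial is χ_A(x) = (x + 1)^3, so the eigenvalues are known. The minimal polynomial is
  m_A(x) = Π_λ (x − λ)^{k_λ}
where k_λ is the size of the *largest* Jordan block for λ (equivalently, the smallest k with (A − λI)^k v = 0 for every generalised eigenvector v of λ).

  λ = -1: largest Jordan block has size 3, contributing (x + 1)^3

So m_A(x) = (x + 1)^3 = x^3 + 3*x^2 + 3*x + 1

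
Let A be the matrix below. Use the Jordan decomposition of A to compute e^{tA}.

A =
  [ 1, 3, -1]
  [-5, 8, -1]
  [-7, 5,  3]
e^{tA} =
  [t^2*exp(4*t)/2 - 3*t*exp(4*t) + exp(4*t), -t^2*exp(4*t) + 3*t*exp(4*t), t^2*exp(4*t)/2 - t*exp(4*t)]
  [t^2*exp(4*t) - 5*t*exp(4*t), -2*t^2*exp(4*t) + 4*t*exp(4*t) + exp(4*t), t^2*exp(4*t) - t*exp(4*t)]
  [3*t^2*exp(4*t)/2 - 7*t*exp(4*t), -3*t^2*exp(4*t) + 5*t*exp(4*t), 3*t^2*exp(4*t)/2 - t*exp(4*t) + exp(4*t)]

Strategy: write A = P · J · P⁻¹ where J is a Jordan canonical form, so e^{tA} = P · e^{tJ} · P⁻¹, and e^{tJ} can be computed block-by-block.

A has Jordan form
J =
  [4, 1, 0]
  [0, 4, 1]
  [0, 0, 4]
(up to reordering of blocks).

Per-block formulas:
  For a 3×3 Jordan block J_3(4): exp(t · J_3(4)) = e^(4t)·(I + t·N + (t^2/2)·N^2), where N is the 3×3 nilpotent shift.

After assembling e^{tJ} and conjugating by P, we get:

e^{tA} =
  [t^2*exp(4*t)/2 - 3*t*exp(4*t) + exp(4*t), -t^2*exp(4*t) + 3*t*exp(4*t), t^2*exp(4*t)/2 - t*exp(4*t)]
  [t^2*exp(4*t) - 5*t*exp(4*t), -2*t^2*exp(4*t) + 4*t*exp(4*t) + exp(4*t), t^2*exp(4*t) - t*exp(4*t)]
  [3*t^2*exp(4*t)/2 - 7*t*exp(4*t), -3*t^2*exp(4*t) + 5*t*exp(4*t), 3*t^2*exp(4*t)/2 - t*exp(4*t) + exp(4*t)]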